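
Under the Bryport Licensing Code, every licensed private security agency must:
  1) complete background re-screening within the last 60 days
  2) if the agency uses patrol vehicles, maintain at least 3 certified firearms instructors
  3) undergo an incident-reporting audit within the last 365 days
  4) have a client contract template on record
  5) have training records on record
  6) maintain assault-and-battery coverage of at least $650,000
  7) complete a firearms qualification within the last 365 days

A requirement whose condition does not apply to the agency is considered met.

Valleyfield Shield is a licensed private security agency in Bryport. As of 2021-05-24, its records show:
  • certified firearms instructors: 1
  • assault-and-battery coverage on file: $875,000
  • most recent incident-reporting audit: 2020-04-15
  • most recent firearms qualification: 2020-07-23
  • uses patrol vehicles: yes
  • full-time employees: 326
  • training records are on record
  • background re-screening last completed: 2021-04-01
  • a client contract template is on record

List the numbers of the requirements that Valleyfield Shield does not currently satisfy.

1. background re-screening 53 days ago vs limit 60 → met
2. condition 'uses patrol vehicles' holds; certified firearms instructors 1 < 3 → not met
3. incident-reporting audit 404 days ago vs limit 365 → not met
4. client contract template present → met
5. training records present → met
6. assault-and-battery coverage $875,000 ≥ $650,000 → met
7. firearms qualification 305 days ago vs limit 365 → met
Not met: 2, 3

2, 3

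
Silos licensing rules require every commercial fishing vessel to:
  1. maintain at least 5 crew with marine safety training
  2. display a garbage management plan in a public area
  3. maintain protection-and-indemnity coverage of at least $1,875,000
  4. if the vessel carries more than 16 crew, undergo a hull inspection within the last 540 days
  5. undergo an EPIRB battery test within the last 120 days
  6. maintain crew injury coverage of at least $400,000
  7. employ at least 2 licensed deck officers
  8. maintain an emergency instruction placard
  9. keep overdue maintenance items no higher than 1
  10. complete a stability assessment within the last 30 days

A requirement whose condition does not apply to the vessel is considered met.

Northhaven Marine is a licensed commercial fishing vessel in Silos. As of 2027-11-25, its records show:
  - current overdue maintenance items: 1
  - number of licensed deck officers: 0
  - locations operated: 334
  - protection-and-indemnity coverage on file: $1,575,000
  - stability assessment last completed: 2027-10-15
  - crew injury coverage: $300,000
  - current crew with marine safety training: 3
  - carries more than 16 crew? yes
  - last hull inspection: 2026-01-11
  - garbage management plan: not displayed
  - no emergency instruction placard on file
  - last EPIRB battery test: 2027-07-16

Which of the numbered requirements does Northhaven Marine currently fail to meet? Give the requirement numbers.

1. crew with marine safety training 3 < 5 → not met
2. garbage management plan absent → not met
3. protection-and-indemnity coverage $1,575,000 < $1,875,000 → not met
4. condition 'carries more than 16 crew' holds; hull inspection 683 days ago vs limit 540 → not met
5. EPIRB battery test 132 days ago vs limit 120 → not met
6. crew injury coverage $300,000 < $400,000 → not met
7. licensed deck officers 0 < 2 → not met
8. emergency instruction placard absent → not met
9. overdue maintenance items 1 ≤ 1 → met
10. stability assessment 41 days ago vs limit 30 → not met
Not met: 1, 2, 3, 4, 5, 6, 7, 8, 10

1, 2, 3, 4, 5, 6, 7, 8, 10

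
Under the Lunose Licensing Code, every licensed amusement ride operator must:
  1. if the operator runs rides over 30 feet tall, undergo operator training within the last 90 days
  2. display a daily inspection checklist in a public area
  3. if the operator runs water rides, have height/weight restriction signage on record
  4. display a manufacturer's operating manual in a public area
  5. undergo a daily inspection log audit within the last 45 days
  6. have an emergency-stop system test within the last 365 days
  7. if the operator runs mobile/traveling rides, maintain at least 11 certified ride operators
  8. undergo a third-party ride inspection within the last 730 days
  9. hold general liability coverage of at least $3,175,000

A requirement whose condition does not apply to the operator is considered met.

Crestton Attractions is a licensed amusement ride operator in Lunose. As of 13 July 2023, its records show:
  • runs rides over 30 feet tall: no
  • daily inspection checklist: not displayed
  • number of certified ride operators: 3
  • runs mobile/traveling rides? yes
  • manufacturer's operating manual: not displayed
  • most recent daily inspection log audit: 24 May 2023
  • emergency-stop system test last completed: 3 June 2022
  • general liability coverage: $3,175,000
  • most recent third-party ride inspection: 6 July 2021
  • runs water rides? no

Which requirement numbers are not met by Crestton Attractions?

2, 4, 5, 6, 7, 8

1. condition 'runs rides over 30 feet tall' does not hold → requirement n/a → met
2. daily inspection checklist absent → not met
3. condition 'runs water rides' does not hold → requirement n/a → met
4. manufacturer's operating manual absent → not met
5. daily inspection log audit 50 days ago vs limit 45 → not met
6. emergency-stop system test 405 days ago vs limit 365 → not met
7. condition 'runs mobile/traveling rides' holds; certified ride operators 3 < 11 → not met
8. third-party ride inspection 737 days ago vs limit 730 → not met
9. general liability coverage $3,175,000 ≥ $3,175,000 → met
Not met: 2, 4, 5, 6, 7, 8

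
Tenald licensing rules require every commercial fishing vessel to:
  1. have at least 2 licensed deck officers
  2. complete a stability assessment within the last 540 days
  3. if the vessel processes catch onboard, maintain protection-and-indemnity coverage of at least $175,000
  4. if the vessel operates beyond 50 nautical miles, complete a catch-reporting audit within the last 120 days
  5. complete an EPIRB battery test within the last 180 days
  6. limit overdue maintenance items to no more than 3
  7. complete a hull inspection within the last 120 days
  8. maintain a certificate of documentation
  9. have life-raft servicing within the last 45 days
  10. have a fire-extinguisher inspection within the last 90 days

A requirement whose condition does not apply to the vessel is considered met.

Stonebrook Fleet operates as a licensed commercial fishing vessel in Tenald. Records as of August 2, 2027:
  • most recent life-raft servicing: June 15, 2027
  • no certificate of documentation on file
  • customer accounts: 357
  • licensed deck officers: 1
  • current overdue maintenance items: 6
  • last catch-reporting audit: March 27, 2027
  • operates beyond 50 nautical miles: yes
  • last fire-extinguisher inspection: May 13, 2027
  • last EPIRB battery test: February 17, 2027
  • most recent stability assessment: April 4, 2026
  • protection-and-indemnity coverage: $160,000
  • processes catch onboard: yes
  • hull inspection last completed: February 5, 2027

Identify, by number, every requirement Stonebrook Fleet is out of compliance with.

1. licensed deck officers 1 < 2 → not met
2. stability assessment 485 days ago vs limit 540 → met
3. condition 'processes catch onboard' holds; protection-and-indemnity coverage $160,000 < $175,000 → not met
4. condition 'operates beyond 50 nautical miles' holds; catch-reporting audit 128 days ago vs limit 120 → not met
5. EPIRB battery test 166 days ago vs limit 180 → met
6. overdue maintenance items 6 > 3 → not met
7. hull inspection 178 days ago vs limit 120 → not met
8. certificate of documentation absent → not met
9. life-raft servicing 48 days ago vs limit 45 → not met
10. fire-extinguisher inspection 81 days ago vs limit 90 → met
Not met: 1, 3, 4, 6, 7, 8, 9

1, 3, 4, 6, 7, 8, 9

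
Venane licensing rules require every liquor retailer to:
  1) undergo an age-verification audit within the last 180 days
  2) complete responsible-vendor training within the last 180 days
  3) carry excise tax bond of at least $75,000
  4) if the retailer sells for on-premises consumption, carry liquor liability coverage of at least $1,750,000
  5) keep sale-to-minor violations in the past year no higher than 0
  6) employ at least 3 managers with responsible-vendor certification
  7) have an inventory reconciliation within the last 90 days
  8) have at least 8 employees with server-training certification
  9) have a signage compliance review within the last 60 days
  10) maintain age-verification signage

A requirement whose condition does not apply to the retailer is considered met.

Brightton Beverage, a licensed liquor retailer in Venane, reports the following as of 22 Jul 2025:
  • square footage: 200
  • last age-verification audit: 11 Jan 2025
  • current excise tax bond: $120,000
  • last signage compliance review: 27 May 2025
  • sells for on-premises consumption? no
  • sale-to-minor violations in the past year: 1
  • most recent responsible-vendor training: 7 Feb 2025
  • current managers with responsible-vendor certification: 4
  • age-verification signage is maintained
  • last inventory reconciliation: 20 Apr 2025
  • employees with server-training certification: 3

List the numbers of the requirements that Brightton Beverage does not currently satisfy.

1, 5, 7, 8

1. age-verification audit 192 days ago vs limit 180 → not met
2. responsible-vendor training 165 days ago vs limit 180 → met
3. excise tax bond $120,000 ≥ $75,000 → met
4. condition 'sells for on-premises consumption' does not hold → requirement n/a → met
5. sale-to-minor violations in the past year 1 > 0 → not met
6. managers with responsible-vendor certification 4 ≥ 3 → met
7. inventory reconciliation 93 days ago vs limit 90 → not met
8. employees with server-training certification 3 < 8 → not met
9. signage compliance review 56 days ago vs limit 60 → met
10. age-verification signage present → met
Not met: 1, 5, 7, 8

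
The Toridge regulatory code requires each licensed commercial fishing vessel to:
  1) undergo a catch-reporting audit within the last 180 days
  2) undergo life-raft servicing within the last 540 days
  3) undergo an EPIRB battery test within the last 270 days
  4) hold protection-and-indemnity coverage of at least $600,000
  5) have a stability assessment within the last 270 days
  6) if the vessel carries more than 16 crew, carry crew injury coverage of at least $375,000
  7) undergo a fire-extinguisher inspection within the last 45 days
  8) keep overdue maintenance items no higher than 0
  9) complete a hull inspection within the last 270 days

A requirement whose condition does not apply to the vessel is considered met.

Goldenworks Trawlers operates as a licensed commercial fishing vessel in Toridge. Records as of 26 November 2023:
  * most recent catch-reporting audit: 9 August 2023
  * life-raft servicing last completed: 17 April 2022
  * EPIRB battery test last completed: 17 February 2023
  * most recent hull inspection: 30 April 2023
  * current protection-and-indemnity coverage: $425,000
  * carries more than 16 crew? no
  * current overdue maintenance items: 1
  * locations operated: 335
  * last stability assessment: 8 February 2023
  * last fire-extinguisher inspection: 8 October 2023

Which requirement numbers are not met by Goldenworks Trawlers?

2, 3, 4, 5, 7, 8

1. catch-reporting audit 109 days ago vs limit 180 → met
2. life-raft servicing 588 days ago vs limit 540 → not met
3. EPIRB battery test 282 days ago vs limit 270 → not met
4. protection-and-indemnity coverage $425,000 < $600,000 → not met
5. stability assessment 291 days ago vs limit 270 → not met
6. condition 'carries more than 16 crew' does not hold → requirement n/a → met
7. fire-extinguisher inspection 49 days ago vs limit 45 → not met
8. overdue maintenance items 1 > 0 → not met
9. hull inspection 210 days ago vs limit 270 → met
Not met: 2, 3, 4, 5, 7, 8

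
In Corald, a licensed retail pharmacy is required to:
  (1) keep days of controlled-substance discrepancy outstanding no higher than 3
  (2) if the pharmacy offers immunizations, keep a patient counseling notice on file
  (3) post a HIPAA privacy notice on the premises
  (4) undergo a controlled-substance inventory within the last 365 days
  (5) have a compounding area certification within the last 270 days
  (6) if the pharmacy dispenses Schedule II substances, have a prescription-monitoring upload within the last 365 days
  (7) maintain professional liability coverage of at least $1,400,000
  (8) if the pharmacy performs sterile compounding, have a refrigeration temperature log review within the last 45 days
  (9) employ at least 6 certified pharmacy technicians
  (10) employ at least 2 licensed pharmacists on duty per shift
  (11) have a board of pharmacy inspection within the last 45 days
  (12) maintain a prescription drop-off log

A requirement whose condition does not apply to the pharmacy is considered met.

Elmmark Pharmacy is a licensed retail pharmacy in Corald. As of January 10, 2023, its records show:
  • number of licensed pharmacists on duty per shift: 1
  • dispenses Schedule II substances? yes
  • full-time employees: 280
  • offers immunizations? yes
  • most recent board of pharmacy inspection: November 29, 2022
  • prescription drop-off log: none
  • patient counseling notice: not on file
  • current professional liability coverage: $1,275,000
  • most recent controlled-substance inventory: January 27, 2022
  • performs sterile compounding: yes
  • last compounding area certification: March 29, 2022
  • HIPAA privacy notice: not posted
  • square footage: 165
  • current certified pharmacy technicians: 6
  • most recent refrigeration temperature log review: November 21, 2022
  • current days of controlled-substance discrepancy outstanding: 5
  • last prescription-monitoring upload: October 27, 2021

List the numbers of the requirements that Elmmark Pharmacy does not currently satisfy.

1, 2, 3, 5, 6, 7, 8, 10, 12

1. days of controlled-substance discrepancy outstanding 5 > 3 → not met
2. condition 'offers immunizations' holds; patient counseling notice absent → not met
3. HIPAA privacy notice absent → not met
4. controlled-substance inventory 348 days ago vs limit 365 → met
5. compounding area certification 287 days ago vs limit 270 → not met
6. condition 'dispenses Schedule II substances' holds; prescription-monitoring upload 440 days ago vs limit 365 → not met
7. professional liability coverage $1,275,000 < $1,400,000 → not met
8. condition 'performs sterile compounding' holds; refrigeration temperature log review 50 days ago vs limit 45 → not met
9. certified pharmacy technicians 6 ≥ 6 → met
10. licensed pharmacists on duty per shift 1 < 2 → not met
11. board of pharmacy inspection 42 days ago vs limit 45 → met
12. prescription drop-off log absent → not met
Not met: 1, 2, 3, 5, 6, 7, 8, 10, 12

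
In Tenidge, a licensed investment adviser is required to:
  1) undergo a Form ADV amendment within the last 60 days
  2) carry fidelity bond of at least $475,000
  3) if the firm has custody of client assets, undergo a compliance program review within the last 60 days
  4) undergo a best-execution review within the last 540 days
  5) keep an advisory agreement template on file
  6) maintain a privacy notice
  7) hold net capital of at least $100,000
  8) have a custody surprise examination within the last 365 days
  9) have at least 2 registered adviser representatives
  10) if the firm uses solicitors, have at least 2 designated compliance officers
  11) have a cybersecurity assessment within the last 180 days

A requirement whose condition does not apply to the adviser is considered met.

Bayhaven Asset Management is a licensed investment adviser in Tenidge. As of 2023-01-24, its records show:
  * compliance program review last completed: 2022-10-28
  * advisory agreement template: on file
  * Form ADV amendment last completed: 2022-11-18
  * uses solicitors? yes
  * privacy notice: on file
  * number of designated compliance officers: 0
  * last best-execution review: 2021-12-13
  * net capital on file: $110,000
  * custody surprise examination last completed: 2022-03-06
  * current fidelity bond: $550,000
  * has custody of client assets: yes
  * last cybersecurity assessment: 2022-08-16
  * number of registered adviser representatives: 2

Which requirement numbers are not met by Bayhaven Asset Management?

1, 3, 10

1. Form ADV amendment 67 days ago vs limit 60 → not met
2. fidelity bond $550,000 ≥ $475,000 → met
3. condition 'has custody of client assets' holds; compliance program review 88 days ago vs limit 60 → not met
4. best-execution review 407 days ago vs limit 540 → met
5. advisory agreement template present → met
6. privacy notice present → met
7. net capital $110,000 ≥ $100,000 → met
8. custody surprise examination 324 days ago vs limit 365 → met
9. registered adviser representatives 2 ≥ 2 → met
10. condition 'uses solicitors' holds; designated compliance officers 0 < 2 → not met
11. cybersecurity assessment 161 days ago vs limit 180 → met
Not met: 1, 3, 10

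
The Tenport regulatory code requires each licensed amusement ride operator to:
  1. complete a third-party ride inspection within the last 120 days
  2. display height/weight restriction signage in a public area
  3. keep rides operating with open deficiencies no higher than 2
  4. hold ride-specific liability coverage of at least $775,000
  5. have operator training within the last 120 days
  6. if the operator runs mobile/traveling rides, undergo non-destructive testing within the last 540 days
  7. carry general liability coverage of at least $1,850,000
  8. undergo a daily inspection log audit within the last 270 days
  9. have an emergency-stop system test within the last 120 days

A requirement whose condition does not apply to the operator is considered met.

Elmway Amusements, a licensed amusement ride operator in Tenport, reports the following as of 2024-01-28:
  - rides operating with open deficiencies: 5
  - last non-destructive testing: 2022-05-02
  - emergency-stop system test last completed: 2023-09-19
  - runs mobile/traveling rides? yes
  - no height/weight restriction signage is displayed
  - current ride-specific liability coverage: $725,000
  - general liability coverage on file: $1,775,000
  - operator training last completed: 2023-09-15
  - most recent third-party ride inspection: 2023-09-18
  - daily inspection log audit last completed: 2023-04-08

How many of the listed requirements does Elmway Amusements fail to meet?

1. third-party ride inspection 132 days ago vs limit 120 → not met
2. height/weight restriction signage absent → not met
3. rides operating with open deficiencies 5 > 2 → not met
4. ride-specific liability coverage $725,000 < $775,000 → not met
5. operator training 135 days ago vs limit 120 → not met
6. condition 'runs mobile/traveling rides' holds; non-destructive testing 636 days ago vs limit 540 → not met
7. general liability coverage $1,775,000 < $1,850,000 → not met
8. daily inspection log audit 295 days ago vs limit 270 → not met
9. emergency-stop system test 131 days ago vs limit 120 → not met
Not met: 9 of 9

9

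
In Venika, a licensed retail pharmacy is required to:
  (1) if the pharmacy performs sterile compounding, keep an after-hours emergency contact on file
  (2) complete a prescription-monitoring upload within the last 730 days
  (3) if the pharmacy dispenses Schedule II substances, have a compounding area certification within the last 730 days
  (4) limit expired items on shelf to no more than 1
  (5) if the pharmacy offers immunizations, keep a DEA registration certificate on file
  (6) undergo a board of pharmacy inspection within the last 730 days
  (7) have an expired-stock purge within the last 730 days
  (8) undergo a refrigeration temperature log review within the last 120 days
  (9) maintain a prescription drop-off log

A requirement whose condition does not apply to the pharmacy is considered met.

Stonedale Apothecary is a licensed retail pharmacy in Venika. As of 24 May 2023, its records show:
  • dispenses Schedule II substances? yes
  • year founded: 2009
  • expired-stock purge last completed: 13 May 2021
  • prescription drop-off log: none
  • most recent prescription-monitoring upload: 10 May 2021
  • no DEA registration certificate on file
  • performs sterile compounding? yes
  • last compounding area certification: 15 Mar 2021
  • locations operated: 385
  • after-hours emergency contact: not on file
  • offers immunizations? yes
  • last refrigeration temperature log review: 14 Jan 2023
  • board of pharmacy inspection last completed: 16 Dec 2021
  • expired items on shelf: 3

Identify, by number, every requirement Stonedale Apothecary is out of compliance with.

1, 2, 3, 4, 5, 7, 8, 9

1. condition 'performs sterile compounding' holds; after-hours emergency contact absent → not met
2. prescription-monitoring upload 744 days ago vs limit 730 → not met
3. condition 'dispenses Schedule II substances' holds; compounding area certification 800 days ago vs limit 730 → not met
4. expired items on shelf 3 > 1 → not met
5. condition 'offers immunizations' holds; DEA registration certificate absent → not met
6. board of pharmacy inspection 524 days ago vs limit 730 → met
7. expired-stock purge 741 days ago vs limit 730 → not met
8. refrigeration temperature log review 130 days ago vs limit 120 → not met
9. prescription drop-off log absent → not met
Not met: 1, 2, 3, 4, 5, 7, 8, 9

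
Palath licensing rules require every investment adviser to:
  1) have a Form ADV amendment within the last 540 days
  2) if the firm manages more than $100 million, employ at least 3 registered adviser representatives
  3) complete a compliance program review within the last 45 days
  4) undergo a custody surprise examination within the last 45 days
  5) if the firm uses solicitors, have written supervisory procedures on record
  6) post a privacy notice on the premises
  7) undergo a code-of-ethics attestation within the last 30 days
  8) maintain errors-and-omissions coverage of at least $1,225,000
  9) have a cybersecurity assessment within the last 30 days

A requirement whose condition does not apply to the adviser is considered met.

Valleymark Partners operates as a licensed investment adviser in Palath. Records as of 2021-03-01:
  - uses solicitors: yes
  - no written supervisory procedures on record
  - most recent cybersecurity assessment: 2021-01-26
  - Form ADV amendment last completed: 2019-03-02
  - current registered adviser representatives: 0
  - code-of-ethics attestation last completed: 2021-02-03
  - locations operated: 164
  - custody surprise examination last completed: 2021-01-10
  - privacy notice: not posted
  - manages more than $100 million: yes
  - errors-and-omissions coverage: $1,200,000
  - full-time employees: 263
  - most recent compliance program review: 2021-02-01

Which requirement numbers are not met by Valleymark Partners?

1. Form ADV amendment 730 days ago vs limit 540 → not met
2. condition 'manages more than $100 million' holds; registered adviser representatives 0 < 3 → not met
3. compliance program review 28 days ago vs limit 45 → met
4. custody surprise examination 50 days ago vs limit 45 → not met
5. condition 'uses solicitors' holds; written supervisory procedures absent → not met
6. privacy notice absent → not met
7. code-of-ethics attestation 26 days ago vs limit 30 → met
8. errors-and-omissions coverage $1,200,000 < $1,225,000 → not met
9. cybersecurity assessment 34 days ago vs limit 30 → not met
Not met: 1, 2, 4, 5, 6, 8, 9

1, 2, 4, 5, 6, 8, 9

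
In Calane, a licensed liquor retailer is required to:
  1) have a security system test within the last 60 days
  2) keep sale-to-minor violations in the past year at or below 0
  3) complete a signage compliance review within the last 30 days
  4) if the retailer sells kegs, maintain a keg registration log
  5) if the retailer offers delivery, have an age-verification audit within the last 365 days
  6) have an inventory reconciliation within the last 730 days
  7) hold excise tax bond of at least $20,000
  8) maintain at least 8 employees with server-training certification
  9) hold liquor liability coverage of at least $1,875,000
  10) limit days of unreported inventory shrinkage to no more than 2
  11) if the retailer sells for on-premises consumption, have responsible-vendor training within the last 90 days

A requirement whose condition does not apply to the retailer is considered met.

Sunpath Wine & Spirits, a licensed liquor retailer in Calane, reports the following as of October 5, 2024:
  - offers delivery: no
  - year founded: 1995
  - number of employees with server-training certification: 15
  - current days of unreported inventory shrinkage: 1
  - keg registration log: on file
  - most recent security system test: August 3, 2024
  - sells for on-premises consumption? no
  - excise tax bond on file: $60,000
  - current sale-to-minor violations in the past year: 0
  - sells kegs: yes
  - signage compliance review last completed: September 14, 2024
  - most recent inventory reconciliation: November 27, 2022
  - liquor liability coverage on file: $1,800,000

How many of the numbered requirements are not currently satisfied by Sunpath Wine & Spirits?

1. security system test 63 days ago vs limit 60 → not met
2. sale-to-minor violations in the past year 0 ≤ 0 → met
3. signage compliance review 21 days ago vs limit 30 → met
4. condition 'sells kegs' holds; keg registration log present → met
5. condition 'offers delivery' does not hold → requirement n/a → met
6. inventory reconciliation 678 days ago vs limit 730 → met
7. excise tax bond $60,000 ≥ $20,000 → met
8. employees with server-training certification 15 ≥ 8 → met
9. liquor liability coverage $1,800,000 < $1,875,000 → not met
10. days of unreported inventory shrinkage 1 ≤ 2 → met
11. condition 'sells for on-premises consumption' does not hold → requirement n/a → met
Not met: 2 of 11

2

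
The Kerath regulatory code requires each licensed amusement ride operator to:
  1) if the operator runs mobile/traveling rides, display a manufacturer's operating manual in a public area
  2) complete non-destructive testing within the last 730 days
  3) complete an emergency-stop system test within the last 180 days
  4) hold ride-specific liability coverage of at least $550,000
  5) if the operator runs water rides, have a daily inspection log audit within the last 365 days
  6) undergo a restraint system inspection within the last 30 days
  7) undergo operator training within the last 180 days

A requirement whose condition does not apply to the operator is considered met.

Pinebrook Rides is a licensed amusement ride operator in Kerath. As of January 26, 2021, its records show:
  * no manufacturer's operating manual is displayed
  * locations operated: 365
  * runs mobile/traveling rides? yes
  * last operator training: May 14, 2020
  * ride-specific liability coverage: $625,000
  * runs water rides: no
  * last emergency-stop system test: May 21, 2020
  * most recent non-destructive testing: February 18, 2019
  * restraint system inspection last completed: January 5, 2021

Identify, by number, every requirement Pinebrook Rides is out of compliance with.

1, 3, 7

1. condition 'runs mobile/traveling rides' holds; manufacturer's operating manual absent → not met
2. non-destructive testing 708 days ago vs limit 730 → met
3. emergency-stop system test 250 days ago vs limit 180 → not met
4. ride-specific liability coverage $625,000 ≥ $550,000 → met
5. condition 'runs water rides' does not hold → requirement n/a → met
6. restraint system inspection 21 days ago vs limit 30 → met
7. operator training 257 days ago vs limit 180 → not met
Not met: 1, 3, 7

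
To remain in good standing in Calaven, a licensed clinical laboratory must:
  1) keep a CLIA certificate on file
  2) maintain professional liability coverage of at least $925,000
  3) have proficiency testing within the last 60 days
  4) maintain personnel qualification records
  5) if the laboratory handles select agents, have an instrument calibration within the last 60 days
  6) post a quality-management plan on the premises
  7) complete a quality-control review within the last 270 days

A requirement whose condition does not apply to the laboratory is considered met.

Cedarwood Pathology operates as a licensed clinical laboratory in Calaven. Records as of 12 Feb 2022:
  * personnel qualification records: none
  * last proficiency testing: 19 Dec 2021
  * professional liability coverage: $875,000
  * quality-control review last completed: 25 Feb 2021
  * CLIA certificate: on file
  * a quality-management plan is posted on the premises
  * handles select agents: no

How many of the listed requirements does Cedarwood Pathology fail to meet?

3

1. CLIA certificate present → met
2. professional liability coverage $875,000 < $925,000 → not met
3. proficiency testing 55 days ago vs limit 60 → met
4. personnel qualification records absent → not met
5. condition 'handles select agents' does not hold → requirement n/a → met
6. quality-management plan present → met
7. quality-control review 352 days ago vs limit 270 → not met
Not met: 3 of 7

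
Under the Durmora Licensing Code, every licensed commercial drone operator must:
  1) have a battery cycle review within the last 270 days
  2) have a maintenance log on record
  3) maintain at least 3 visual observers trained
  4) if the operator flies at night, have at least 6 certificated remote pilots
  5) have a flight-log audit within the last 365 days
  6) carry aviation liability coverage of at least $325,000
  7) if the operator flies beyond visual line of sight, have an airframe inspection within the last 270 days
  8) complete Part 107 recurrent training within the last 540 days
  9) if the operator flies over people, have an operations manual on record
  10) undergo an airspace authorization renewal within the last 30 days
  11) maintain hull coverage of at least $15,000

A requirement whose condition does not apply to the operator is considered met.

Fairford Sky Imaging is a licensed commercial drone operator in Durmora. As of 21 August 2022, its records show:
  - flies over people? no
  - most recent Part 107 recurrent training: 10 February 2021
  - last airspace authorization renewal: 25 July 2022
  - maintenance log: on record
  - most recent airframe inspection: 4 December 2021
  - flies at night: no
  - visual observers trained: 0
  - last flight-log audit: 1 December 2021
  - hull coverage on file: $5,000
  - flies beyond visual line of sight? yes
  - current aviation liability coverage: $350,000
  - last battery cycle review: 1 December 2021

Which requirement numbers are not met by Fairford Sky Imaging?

1. battery cycle review 263 days ago vs limit 270 → met
2. maintenance log present → met
3. visual observers trained 0 < 3 → not met
4. condition 'flies at night' does not hold → requirement n/a → met
5. flight-log audit 263 days ago vs limit 365 → met
6. aviation liability coverage $350,000 ≥ $325,000 → met
7. condition 'flies beyond visual line of sight' holds; airframe inspection 260 days ago vs limit 270 → met
8. Part 107 recurrent training 557 days ago vs limit 540 → not met
9. condition 'flies over people' does not hold → requirement n/a → met
10. airspace authorization renewal 27 days ago vs limit 30 → met
11. hull coverage $5,000 < $15,000 → not met
Not met: 3, 8, 11

3, 8, 11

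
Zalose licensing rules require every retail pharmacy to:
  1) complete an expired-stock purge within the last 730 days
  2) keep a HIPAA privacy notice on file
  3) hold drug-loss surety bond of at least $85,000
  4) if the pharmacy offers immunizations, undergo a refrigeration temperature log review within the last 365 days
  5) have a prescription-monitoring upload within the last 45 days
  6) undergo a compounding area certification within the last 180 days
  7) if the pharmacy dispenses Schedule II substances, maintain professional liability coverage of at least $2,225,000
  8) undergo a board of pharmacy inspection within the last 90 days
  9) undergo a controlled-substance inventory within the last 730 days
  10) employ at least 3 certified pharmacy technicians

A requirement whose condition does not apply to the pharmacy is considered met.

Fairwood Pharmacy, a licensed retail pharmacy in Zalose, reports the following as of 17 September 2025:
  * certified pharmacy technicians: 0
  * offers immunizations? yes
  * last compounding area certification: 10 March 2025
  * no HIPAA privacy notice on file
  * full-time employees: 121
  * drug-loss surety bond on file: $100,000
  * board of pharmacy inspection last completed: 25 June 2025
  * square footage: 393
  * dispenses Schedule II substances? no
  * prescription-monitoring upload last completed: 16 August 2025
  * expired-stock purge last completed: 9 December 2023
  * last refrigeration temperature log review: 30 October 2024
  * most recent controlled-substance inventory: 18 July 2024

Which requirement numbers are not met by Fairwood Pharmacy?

2, 6, 10

1. expired-stock purge 648 days ago vs limit 730 → met
2. HIPAA privacy notice absent → not met
3. drug-loss surety bond $100,000 ≥ $85,000 → met
4. condition 'offers immunizations' holds; refrigeration temperature log review 322 days ago vs limit 365 → met
5. prescription-monitoring upload 32 days ago vs limit 45 → met
6. compounding area certification 191 days ago vs limit 180 → not met
7. condition 'dispenses Schedule II substances' does not hold → requirement n/a → met
8. board of pharmacy inspection 84 days ago vs limit 90 → met
9. controlled-substance inventory 426 days ago vs limit 730 → met
10. certified pharmacy technicians 0 < 3 → not met
Not met: 2, 6, 10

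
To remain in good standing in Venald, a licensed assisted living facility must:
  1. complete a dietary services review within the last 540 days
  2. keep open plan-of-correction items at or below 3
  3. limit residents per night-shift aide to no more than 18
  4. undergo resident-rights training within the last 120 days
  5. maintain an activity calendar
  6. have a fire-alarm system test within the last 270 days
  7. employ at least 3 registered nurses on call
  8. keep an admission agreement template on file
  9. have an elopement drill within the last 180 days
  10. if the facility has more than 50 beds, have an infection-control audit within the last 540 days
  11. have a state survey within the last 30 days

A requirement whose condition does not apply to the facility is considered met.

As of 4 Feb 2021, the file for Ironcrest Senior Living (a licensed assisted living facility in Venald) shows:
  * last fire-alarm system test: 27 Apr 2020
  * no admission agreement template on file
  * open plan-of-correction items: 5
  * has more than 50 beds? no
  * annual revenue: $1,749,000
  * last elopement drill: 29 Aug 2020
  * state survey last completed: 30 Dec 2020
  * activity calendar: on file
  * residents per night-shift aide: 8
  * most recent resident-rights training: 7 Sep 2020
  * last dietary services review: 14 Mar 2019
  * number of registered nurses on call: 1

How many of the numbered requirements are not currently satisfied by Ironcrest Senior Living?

1. dietary services review 693 days ago vs limit 540 → not met
2. open plan-of-correction items 5 > 3 → not met
3. residents per night-shift aide 8 ≤ 18 → met
4. resident-rights training 150 days ago vs limit 120 → not met
5. activity calendar present → met
6. fire-alarm system test 283 days ago vs limit 270 → not met
7. registered nurses on call 1 < 3 → not met
8. admission agreement template absent → not met
9. elopement drill 159 days ago vs limit 180 → met
10. condition 'has more than 50 beds' does not hold → requirement n/a → met
11. state survey 36 days ago vs limit 30 → not met
Not met: 7 of 11

7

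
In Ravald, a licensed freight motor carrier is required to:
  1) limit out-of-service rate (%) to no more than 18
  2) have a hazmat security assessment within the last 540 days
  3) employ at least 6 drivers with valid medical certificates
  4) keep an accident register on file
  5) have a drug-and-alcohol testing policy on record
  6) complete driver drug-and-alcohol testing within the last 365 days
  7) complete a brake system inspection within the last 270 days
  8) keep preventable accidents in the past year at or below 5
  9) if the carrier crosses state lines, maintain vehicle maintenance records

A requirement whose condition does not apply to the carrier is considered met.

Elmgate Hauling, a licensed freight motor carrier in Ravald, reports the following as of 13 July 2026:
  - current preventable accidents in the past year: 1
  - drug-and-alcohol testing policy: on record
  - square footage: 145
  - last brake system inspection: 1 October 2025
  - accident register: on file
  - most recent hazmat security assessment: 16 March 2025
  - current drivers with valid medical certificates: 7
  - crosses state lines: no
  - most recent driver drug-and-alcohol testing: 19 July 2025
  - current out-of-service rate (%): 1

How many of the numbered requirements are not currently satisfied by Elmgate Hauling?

1

1. out-of-service rate (%) 1 ≤ 18 → met
2. hazmat security assessment 484 days ago vs limit 540 → met
3. drivers with valid medical certificates 7 ≥ 6 → met
4. accident register present → met
5. drug-and-alcohol testing policy present → met
6. driver drug-and-alcohol testing 359 days ago vs limit 365 → met
7. brake system inspection 285 days ago vs limit 270 → not met
8. preventable accidents in the past year 1 ≤ 5 → met
9. condition 'crosses state lines' does not hold → requirement n/a → met
Not met: 1 of 9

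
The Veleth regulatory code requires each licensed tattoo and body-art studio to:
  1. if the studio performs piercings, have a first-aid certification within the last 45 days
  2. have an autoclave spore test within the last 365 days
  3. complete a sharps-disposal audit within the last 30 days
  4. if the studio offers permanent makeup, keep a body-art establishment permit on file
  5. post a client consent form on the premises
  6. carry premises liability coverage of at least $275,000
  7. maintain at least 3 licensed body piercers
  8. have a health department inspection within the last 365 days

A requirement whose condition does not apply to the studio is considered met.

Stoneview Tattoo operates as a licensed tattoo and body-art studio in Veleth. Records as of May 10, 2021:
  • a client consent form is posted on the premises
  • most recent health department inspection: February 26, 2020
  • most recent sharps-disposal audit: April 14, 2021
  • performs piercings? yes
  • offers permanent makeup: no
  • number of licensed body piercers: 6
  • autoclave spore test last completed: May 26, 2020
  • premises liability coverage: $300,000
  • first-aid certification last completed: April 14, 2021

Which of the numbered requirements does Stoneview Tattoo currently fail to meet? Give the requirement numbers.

8

1. condition 'performs piercings' holds; first-aid certification 26 days ago vs limit 45 → met
2. autoclave spore test 349 days ago vs limit 365 → met
3. sharps-disposal audit 26 days ago vs limit 30 → met
4. condition 'offers permanent makeup' does not hold → requirement n/a → met
5. client consent form present → met
6. premises liability coverage $300,000 ≥ $275,000 → met
7. licensed body piercers 6 ≥ 3 → met
8. health department inspection 439 days ago vs limit 365 → not met
Not met: 8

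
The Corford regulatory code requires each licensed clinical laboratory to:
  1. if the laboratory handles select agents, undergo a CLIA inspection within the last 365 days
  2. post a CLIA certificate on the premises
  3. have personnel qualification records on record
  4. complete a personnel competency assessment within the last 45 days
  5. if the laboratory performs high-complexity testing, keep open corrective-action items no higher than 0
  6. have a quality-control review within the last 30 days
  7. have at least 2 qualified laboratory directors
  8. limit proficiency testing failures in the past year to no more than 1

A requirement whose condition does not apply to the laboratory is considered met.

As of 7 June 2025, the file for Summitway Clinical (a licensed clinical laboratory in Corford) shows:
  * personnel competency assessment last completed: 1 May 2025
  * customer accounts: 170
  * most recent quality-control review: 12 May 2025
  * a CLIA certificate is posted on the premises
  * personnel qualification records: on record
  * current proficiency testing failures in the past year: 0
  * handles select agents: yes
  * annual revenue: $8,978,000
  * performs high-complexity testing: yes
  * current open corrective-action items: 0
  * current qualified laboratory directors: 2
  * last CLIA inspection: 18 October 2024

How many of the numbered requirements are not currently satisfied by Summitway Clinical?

0

1. condition 'handles select agents' holds; CLIA inspection 232 days ago vs limit 365 → met
2. CLIA certificate present → met
3. personnel qualification records present → met
4. personnel competency assessment 37 days ago vs limit 45 → met
5. condition 'performs high-complexity testing' holds; open corrective-action items 0 ≤ 0 → met
6. quality-control review 26 days ago vs limit 30 → met
7. qualified laboratory directors 2 ≥ 2 → met
8. proficiency testing failures in the past year 0 ≤ 1 → met
Not met: 0 of 8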